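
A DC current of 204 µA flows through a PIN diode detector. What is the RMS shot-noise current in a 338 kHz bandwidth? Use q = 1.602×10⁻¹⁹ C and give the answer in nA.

4.70 nA

I_n = √(2qI·B)
2qI·B = 2 × 1.602×10⁻¹⁹ × 2.04×10⁻⁴ × 3.38×10⁵ = 2.21×10⁻¹⁷ A²
I_n = √(2.21×10⁻¹⁷) = 4.70×10⁻⁹ A = 4.70 nA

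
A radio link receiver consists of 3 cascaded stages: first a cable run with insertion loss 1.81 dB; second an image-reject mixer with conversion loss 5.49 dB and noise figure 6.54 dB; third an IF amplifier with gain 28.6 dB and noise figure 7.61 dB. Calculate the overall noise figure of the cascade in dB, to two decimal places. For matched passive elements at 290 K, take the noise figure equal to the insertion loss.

15.11 dB

Convert to linear (a loss of L dB is a gain of −L dB): F_i = 10^(NF_i/10), G_i = 10^(G_i,dB/10)
  Stage 1: F_1 = 10^(1.81/10) = 1.517, G_1 = 10^(−1.81/10) = 0.6592
  Stage 2: F_2 = 10^(6.54/10) = 4.508, G_2 = 10^(−5.49/10) = 0.2825
  Stage 3: F_3 = 10^(7.61/10) = 5.768, G_3 = 10^(28.6/10) = 724.4
Friis cascade:
  F = 1.517 + (4.508 − 1)/0.6592 + (5.768 − 1)/0.1862 = 32.44
NF = 10 log₁₀(32.44) = 15.11 dB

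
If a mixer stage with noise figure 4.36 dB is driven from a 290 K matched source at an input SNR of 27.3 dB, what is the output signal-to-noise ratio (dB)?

22.94 dB

By definition F = SNR_in/SNR_out, so in dB: SNR_out = SNR_in − NF
SNR_out = 27.3 − 4.36 = 22.94 dB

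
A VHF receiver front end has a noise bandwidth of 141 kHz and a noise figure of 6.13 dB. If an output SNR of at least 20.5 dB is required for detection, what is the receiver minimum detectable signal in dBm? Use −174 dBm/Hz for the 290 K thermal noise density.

−95.9 dBm

Sensitivity = −174 + 10 log₁₀(B) + NF + SNR_min
= −174 + 51.49 + 6.13 + 20.5
= −95.88 dBm → −95.9 dBm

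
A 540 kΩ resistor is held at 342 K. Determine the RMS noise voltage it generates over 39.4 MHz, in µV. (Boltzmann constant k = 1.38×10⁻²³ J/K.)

634 µV

V_n = √(4kTRB)
4kTRB = 4 × 1.38×10⁻²³ × 342 × 5.40×10⁵ × 3.94×10⁷ = 4.02×10⁻⁷ V²
V_n = √(4.02×10⁻⁷) = 6.34×10⁻⁴ V = 634 µV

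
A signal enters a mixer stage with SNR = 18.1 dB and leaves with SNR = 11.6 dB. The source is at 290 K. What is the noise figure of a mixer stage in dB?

NF (dB) = SNR_in(dB) − SNR_out(dB) when the source is at T₀
NF = 18.1 − 11.6 = 6.5 dB

6.5 dB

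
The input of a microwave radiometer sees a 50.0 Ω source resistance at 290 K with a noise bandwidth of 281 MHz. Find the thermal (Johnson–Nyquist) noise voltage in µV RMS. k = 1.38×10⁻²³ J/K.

V_n = √(4kTRB)
4kTRB = 4 × 1.38×10⁻²³ × 290 × 5.00×10¹ × 2.81×10⁸ = 2.25×10⁻¹⁰ V²
V_n = √(2.25×10⁻¹⁰) = 1.50×10⁻⁵ V = 15.0 µV

15.0 µV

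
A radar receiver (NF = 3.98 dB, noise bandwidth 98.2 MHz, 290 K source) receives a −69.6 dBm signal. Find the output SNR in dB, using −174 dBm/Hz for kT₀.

Noise floor: N = −174 + 10 log₁₀(B) + NF
10 log₁₀(9.82×10⁷) = 79.92 dB
N = −174 + 79.92 + 3.98 = −90.10 dBm
SNR = P_sig − N = −69.6 − (−90.10) = 20.50 dB → 20.5 dB

20.5 dB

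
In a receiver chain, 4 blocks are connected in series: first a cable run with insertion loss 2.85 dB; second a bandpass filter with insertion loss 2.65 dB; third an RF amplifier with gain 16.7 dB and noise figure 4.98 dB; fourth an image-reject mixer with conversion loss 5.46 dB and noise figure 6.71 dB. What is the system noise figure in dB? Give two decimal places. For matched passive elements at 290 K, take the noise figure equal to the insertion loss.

10.59 dB

Convert to linear (a loss of L dB is a gain of −L dB): F_i = 10^(NF_i/10), G_i = 10^(G_i,dB/10)
  Stage 1: F_1 = 10^(2.85/10) = 1.928, G_1 = 10^(−2.85/10) = 0.5188
  Stage 2: F_2 = 10^(2.65/10) = 1.841, G_2 = 10^(−2.65/10) = 0.5433
  Stage 3: F_3 = 10^(4.98/10) = 3.148, G_3 = 10^(16.7/10) = 46.77
  Stage 4: F_4 = 10^(6.71/10) = 4.688, G_4 = 10^(−5.46/10) = 0.2844
Friis cascade:
  F = 1.928 + (1.841 − 1)/0.5188 + (3.148 − 1)/0.2818 + (4.688 − 1)/13.18 = 11.45
NF = 10 log₁₀(11.45) = 10.59 dB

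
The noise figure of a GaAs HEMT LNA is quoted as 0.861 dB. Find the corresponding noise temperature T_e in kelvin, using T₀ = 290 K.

F = 10^(0.861/10) = 1.21927
T_e = (F − 1)·T₀ = (1.21927 − 1) × 290 = 63.6 K

63.6 K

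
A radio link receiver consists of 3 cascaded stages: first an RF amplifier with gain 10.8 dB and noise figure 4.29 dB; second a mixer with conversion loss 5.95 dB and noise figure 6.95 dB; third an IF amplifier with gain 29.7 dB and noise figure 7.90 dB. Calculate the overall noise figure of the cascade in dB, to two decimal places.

Convert to linear (a loss of L dB is a gain of −L dB): F_i = 10^(NF_i/10), G_i = 10^(G_i,dB/10)
  Stage 1: F_1 = 10^(4.29/10) = 2.685, G_1 = 10^(10.8/10) = 12.02
  Stage 2: F_2 = 10^(6.95/10) = 4.955, G_2 = 10^(−5.95/10) = 0.2541
  Stage 3: F_3 = 10^(7.90/10) = 6.166, G_3 = 10^(29.7/10) = 933.3
Friis cascade:
  F = 2.685 + (4.955 − 1)/12.02 + (6.166 − 1)/3.055 = 4.705
NF = 10 log₁₀(4.705) = 6.73 dB

6.73 dB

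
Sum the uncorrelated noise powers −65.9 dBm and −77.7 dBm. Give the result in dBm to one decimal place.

−65.6 dBm

Convert to linear, add, convert back:
P₁ = 2.57×10⁻¹⁰ W, P₂ = 1.70×10⁻¹¹ W
P_tot = 2.74×10⁻¹⁰ W → 10 log₁₀(P_tot / 10⁻³) = −65.6 dBm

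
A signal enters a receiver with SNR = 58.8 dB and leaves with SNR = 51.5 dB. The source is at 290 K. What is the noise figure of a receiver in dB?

7.3 dB

NF (dB) = SNR_in(dB) − SNR_out(dB) when the source is at T₀
NF = 58.8 − 51.5 = 7.3 dB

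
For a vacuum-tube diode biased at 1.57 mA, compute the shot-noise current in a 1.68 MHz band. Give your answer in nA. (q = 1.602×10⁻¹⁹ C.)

I_n = √(2qI·B)
2qI·B = 2 × 1.602×10⁻¹⁹ × 1.57×10⁻³ × 1.68×10⁶ = 8.45×10⁻¹⁶ A²
I_n = √(8.45×10⁻¹⁶) = 2.91×10⁻⁸ A = 29.1 nA

29.1 nA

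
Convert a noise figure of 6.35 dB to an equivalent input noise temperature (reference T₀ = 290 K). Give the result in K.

961 K

F = 10^(6.35/10) = 4.31519
T_e = (F − 1)·T₀ = (4.31519 − 1) × 290 = 961 K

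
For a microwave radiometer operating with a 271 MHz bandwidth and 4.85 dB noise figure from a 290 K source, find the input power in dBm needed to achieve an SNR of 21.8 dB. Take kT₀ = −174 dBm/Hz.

Sensitivity = −174 + 10 log₁₀(B) + NF + SNR_min
= −174 + 84.33 + 4.85 + 21.8
= −63.02 dBm → −63.0 dBm

−63.0 dBm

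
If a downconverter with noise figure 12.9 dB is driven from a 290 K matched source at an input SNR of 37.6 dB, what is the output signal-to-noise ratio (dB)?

By definition F = SNR_in/SNR_out, so in dB: SNR_out = SNR_in − NF
SNR_out = 37.6 − 12.9 = 24.7 dB

24.7 dB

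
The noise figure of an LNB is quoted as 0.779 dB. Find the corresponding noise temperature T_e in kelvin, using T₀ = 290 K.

57.0 K

F = 10^(0.779/10) = 1.19647
T_e = (F − 1)·T₀ = (1.19647 − 1) × 290 = 57.0 K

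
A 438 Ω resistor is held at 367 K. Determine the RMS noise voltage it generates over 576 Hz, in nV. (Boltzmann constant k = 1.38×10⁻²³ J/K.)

71.5 nV

V_n = √(4kTRB)
4kTRB = 4 × 1.38×10⁻²³ × 367 × 4.38×10² × 5.76×10² = 5.11×10⁻¹⁵ V²
V_n = √(5.11×10⁻¹⁵) = 7.15×10⁻⁸ V = 71.5 nV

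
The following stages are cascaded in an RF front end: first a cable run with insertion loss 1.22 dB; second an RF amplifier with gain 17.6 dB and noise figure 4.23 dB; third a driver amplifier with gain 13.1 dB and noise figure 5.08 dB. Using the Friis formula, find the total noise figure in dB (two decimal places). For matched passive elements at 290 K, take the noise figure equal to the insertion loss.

Convert to linear (a loss of L dB is a gain of −L dB): F_i = 10^(NF_i/10), G_i = 10^(G_i,dB/10)
  Stage 1: F_1 = 10^(1.22/10) = 1.324, G_1 = 10^(−1.22/10) = 0.7551
  Stage 2: F_2 = 10^(4.23/10) = 2.649, G_2 = 10^(17.6/10) = 57.54
  Stage 3: F_3 = 10^(5.08/10) = 3.221, G_3 = 10^(13.1/10) = 20.42
Friis cascade:
  F = 1.324 + (2.649 − 1)/0.7551 + (3.221 − 1)/43.45 = 3.559
NF = 10 log₁₀(3.559) = 5.51 dB

5.51 dB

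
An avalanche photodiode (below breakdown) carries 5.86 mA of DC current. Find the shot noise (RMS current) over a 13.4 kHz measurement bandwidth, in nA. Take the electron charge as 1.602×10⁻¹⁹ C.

5.02 nA

I_n = √(2qI·B)
2qI·B = 2 × 1.602×10⁻¹⁹ × 5.86×10⁻³ × 1.34×10⁴ = 2.52×10⁻¹⁷ A²
I_n = √(2.52×10⁻¹⁷) = 5.02×10⁻⁹ A = 5.02 nA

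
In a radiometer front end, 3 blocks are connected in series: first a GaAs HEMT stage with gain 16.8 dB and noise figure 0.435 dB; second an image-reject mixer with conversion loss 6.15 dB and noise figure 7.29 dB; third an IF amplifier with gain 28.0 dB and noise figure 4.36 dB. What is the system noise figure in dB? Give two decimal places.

Convert to linear (a loss of L dB is a gain of −L dB): F_i = 10^(NF_i/10), G_i = 10^(G_i,dB/10)
  Stage 1: F_1 = 10^(0.435/10) = 1.105, G_1 = 10^(16.8/10) = 47.86
  Stage 2: F_2 = 10^(7.29/10) = 5.358, G_2 = 10^(−6.15/10) = 0.2427
  Stage 3: F_3 = 10^(4.36/10) = 2.729, G_3 = 10^(28.0/10) = 631.0
Friis cascade:
  F = 1.105 + (5.358 − 1)/47.86 + (2.729 − 1)/11.61 = 1.345
NF = 10 log₁₀(1.345) = 1.29 dB

1.29 dB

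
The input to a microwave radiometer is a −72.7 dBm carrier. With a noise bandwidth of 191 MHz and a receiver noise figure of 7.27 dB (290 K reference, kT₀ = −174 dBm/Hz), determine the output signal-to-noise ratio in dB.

11.2 dB

Noise floor: N = −174 + 10 log₁₀(B) + NF
10 log₁₀(1.91×10⁸) = 82.81 dB
N = −174 + 82.81 + 7.27 = −83.92 dBm
SNR = P_sig − N = −72.7 − (−83.92) = 11.22 dB → 11.2 dB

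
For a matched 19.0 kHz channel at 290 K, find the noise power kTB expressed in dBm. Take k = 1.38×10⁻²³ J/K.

P_n = kTB = 1.38×10⁻²³ × 290 × 1.90×10⁴ = 7.60×10⁻¹⁷ W
In dBm: 10 log₁₀(7.60×10⁻¹⁷ / 10⁻³) = −131.2 dBm

−131.2 dBm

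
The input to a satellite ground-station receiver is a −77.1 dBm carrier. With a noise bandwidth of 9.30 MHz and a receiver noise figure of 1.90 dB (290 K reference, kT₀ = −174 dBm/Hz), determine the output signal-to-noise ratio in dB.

25.3 dB

Noise floor: N = −174 + 10 log₁₀(B) + NF
10 log₁₀(9.30×10⁶) = 69.68 dB
N = −174 + 69.68 + 1.90 = −102.42 dBm
SNR = P_sig − N = −77.1 − (−102.42) = 25.32 dB → 25.3 dB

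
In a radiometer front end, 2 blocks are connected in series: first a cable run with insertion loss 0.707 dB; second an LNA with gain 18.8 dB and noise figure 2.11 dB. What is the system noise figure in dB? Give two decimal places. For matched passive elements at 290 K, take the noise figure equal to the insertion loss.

Convert to linear (a loss of L dB is a gain of −L dB): F_i = 10^(NF_i/10), G_i = 10^(G_i,dB/10)
  Stage 1: F_1 = 10^(0.707/10) = 1.177, G_1 = 10^(−0.707/10) = 0.8498
  Stage 2: F_2 = 10^(2.11/10) = 1.626, G_2 = 10^(18.8/10) = 75.86
Friis cascade:
  F = 1.177 + (1.626 − 1)/0.8498 = 1.913
NF = 10 log₁₀(1.913) = 2.82 dB

2.82 dB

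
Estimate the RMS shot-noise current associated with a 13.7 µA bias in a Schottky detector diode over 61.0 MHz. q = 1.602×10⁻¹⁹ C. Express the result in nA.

16.4 nA

I_n = √(2qI·B)
2qI·B = 2 × 1.602×10⁻¹⁹ × 1.37×10⁻⁵ × 6.10×10⁷ = 2.68×10⁻¹⁶ A²
I_n = √(2.68×10⁻¹⁶) = 1.64×10⁻⁸ A = 16.4 nA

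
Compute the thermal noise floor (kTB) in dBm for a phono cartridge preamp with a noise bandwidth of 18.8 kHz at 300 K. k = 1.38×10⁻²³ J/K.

−131.1 dBm

P_n = kTB = 1.38×10⁻²³ × 300 × 1.88×10⁴ = 7.78×10⁻¹⁷ W
In dBm: 10 log₁₀(7.78×10⁻¹⁷ / 10⁻³) = −131.1 dBm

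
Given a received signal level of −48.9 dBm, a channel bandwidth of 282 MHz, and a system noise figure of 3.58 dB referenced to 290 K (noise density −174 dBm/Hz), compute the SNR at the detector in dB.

Noise floor: N = −174 + 10 log₁₀(B) + NF
10 log₁₀(2.82×10⁸) = 84.5 dB
N = −174 + 84.5 + 3.58 = −85.92 dBm
SNR = P_sig − N = −48.9 − (−85.92) = 37.02 dB → 37.0 dB

37.0 dB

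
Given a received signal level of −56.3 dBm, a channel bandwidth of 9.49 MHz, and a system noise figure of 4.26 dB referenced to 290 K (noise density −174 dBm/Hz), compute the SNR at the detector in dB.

Noise floor: N = −174 + 10 log₁₀(B) + NF
10 log₁₀(9.49×10⁶) = 69.77 dB
N = −174 + 69.77 + 4.26 = −99.97 dBm
SNR = P_sig − N = −56.3 − (−99.97) = 43.67 dB → 43.7 dB

43.7 dB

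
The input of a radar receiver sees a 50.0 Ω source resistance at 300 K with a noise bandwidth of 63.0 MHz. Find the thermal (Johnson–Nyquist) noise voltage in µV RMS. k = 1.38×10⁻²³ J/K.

7.22 µV

V_n = √(4kTRB)
4kTRB = 4 × 1.38×10⁻²³ × 300 × 5.00×10¹ × 6.30×10⁷ = 5.22×10⁻¹¹ V²
V_n = √(5.22×10⁻¹¹) = 7.22×10⁻⁶ V = 7.22 µV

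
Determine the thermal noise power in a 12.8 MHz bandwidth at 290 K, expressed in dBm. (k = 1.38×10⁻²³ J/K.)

−102.9 dBm

P_n = kTB = 1.38×10⁻²³ × 290 × 1.28×10⁷ = 5.12×10⁻¹⁴ W
In dBm: 10 log₁₀(5.12×10⁻¹⁴ / 10⁻³) = −102.9 dBm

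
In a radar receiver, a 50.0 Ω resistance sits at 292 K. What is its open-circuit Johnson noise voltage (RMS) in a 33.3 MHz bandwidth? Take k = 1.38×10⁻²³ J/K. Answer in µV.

5.18 µV

V_n = √(4kTRB)
4kTRB = 4 × 1.38×10⁻²³ × 292 × 5.00×10¹ × 3.33×10⁷ = 2.68×10⁻¹¹ V²
V_n = √(2.68×10⁻¹¹) = 5.18×10⁻⁶ V = 5.18 µV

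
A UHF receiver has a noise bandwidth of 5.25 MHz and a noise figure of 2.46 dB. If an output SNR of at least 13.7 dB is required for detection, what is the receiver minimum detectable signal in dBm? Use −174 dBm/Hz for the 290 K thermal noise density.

−90.6 dBm

Sensitivity = −174 + 10 log₁₀(B) + NF + SNR_min
= −174 + 67.2 + 2.46 + 13.7
= −90.64 dBm → −90.6 dBm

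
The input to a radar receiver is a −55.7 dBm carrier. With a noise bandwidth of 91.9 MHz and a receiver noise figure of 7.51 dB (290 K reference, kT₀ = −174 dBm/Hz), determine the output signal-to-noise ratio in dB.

31.2 dB

Noise floor: N = −174 + 10 log₁₀(B) + NF
10 log₁₀(9.19×10⁷) = 79.63 dB
N = −174 + 79.63 + 7.51 = −86.86 dBm
SNR = P_sig − N = −55.7 − (−86.86) = 31.16 dB → 31.2 dB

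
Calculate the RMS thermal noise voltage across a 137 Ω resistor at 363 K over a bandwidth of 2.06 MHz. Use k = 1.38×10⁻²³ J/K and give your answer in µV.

V_n = √(4kTRB)
4kTRB = 4 × 1.38×10⁻²³ × 363 × 1.37×10² × 2.06×10⁶ = 5.66×10⁻¹² V²
V_n = √(5.66×10⁻¹²) = 2.38×10⁻⁶ V = 2.38 µV

2.38 µV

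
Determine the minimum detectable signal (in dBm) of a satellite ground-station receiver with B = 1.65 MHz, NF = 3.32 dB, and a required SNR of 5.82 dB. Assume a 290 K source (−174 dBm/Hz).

−102.7 dBm

Sensitivity = −174 + 10 log₁₀(B) + NF + SNR_min
= −174 + 62.17 + 3.32 + 5.82
= −102.69 dBm → −102.7 dBm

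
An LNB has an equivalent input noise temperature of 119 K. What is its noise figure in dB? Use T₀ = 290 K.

1.49 dB

F = 1 + T_e/T₀ = 1 + 119/290 = 1.41034
NF = 10 log₁₀(1.41034) = 1.49 dB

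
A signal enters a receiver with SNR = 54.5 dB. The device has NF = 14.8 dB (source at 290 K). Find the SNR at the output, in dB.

By definition F = SNR_in/SNR_out, so in dB: SNR_out = SNR_in − NF
SNR_out = 54.5 − 14.8 = 39.7 dB

39.7 dB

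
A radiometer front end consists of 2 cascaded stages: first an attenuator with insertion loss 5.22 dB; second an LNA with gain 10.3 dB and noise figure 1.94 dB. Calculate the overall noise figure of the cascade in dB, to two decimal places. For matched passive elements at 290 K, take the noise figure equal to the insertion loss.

7.16 dB

Convert to linear (a loss of L dB is a gain of −L dB): F_i = 10^(NF_i/10), G_i = 10^(G_i,dB/10)
  Stage 1: F_1 = 10^(5.22/10) = 3.327, G_1 = 10^(−5.22/10) = 0.3006
  Stage 2: F_2 = 10^(1.94/10) = 1.563, G_2 = 10^(10.3/10) = 10.72
Friis cascade:
  F = 3.327 + (1.563 − 1)/0.3006 = 5.200
NF = 10 log₁₀(5.200) = 7.16 dB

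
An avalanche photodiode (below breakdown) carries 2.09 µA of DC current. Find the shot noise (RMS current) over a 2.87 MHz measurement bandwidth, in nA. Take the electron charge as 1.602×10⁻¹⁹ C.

1.39 nA

I_n = √(2qI·B)
2qI·B = 2 × 1.602×10⁻¹⁹ × 2.09×10⁻⁶ × 2.87×10⁶ = 1.92×10⁻¹⁸ A²
I_n = √(1.92×10⁻¹⁸) = 1.39×10⁻⁹ A = 1.39 nA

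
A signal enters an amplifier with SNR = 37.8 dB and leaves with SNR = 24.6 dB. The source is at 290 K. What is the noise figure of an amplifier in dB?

13.2 dB

NF (dB) = SNR_in(dB) − SNR_out(dB) when the source is at T₀
NF = 37.8 − 24.6 = 13.2 dB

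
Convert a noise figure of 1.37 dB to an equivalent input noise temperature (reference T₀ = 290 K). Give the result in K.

F = 10^(1.37/10) = 1.37088
T_e = (F − 1)·T₀ = (1.37088 − 1) × 290 = 108 K

108 K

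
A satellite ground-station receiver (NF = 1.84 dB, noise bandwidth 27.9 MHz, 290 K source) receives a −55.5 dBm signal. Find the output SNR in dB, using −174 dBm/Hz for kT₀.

42.2 dB

Noise floor: N = −174 + 10 log₁₀(B) + NF
10 log₁₀(2.79×10⁷) = 74.46 dB
N = −174 + 74.46 + 1.84 = −97.70 dBm
SNR = P_sig − N = −55.5 − (−97.70) = 42.20 dB → 42.2 dB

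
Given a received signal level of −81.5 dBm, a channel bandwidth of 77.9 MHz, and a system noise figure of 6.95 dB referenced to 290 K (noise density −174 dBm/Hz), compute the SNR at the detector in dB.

6.6 dB

Noise floor: N = −174 + 10 log₁₀(B) + NF
10 log₁₀(7.79×10⁷) = 78.92 dB
N = −174 + 78.92 + 6.95 = −88.13 dBm
SNR = P_sig − N = −81.5 − (−88.13) = 6.63 dB → 6.6 dB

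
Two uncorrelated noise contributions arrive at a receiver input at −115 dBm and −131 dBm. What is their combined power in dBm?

Convert to linear, add, convert back:
P₁ = 3.16×10⁻¹⁵ W, P₂ = 7.94×10⁻¹⁷ W
P_tot = 3.24×10⁻¹⁵ W → 10 log₁₀(P_tot / 10⁻³) = −114.9 dBm

−114.9 dBm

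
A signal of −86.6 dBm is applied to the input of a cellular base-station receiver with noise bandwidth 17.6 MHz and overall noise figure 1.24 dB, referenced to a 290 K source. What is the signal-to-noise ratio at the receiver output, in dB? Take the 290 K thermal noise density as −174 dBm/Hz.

Noise floor: N = −174 + 10 log₁₀(B) + NF
10 log₁₀(1.76×10⁷) = 72.46 dB
N = −174 + 72.46 + 1.24 = −100.30 dBm
SNR = P_sig − N = −86.6 − (−100.30) = 13.70 dB → 13.7 dB

13.7 dB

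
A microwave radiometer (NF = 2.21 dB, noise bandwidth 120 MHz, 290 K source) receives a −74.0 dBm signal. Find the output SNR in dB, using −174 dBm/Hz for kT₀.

17.0 dB

Noise floor: N = −174 + 10 log₁₀(B) + NF
10 log₁₀(1.20×10⁸) = 80.79 dB
N = −174 + 80.79 + 2.21 = −91.00 dBm
SNR = P_sig − N = −74.0 − (−91.00) = 17.00 dB → 17.0 dB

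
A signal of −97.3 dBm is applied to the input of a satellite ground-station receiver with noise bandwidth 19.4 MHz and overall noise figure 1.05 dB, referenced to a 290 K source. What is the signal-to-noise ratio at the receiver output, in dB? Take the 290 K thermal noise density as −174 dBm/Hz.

Noise floor: N = −174 + 10 log₁₀(B) + NF
10 log₁₀(1.94×10⁷) = 72.88 dB
N = −174 + 72.88 + 1.05 = −100.07 dBm
SNR = P_sig − N = −97.3 − (−100.07) = 2.77 dB → 2.8 dB

2.8 dB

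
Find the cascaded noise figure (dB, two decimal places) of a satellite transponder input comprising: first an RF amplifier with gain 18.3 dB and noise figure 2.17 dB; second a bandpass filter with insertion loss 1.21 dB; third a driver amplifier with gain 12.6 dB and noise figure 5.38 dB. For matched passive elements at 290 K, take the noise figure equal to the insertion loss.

2.31 dB

Convert to linear (a loss of L dB is a gain of −L dB): F_i = 10^(NF_i/10), G_i = 10^(G_i,dB/10)
  Stage 1: F_1 = 10^(2.17/10) = 1.648, G_1 = 10^(18.3/10) = 67.61
  Stage 2: F_2 = 10^(1.21/10) = 1.321, G_2 = 10^(−1.21/10) = 0.7568
  Stage 3: F_3 = 10^(5.38/10) = 3.451, G_3 = 10^(12.6/10) = 18.20
Friis cascade:
  F = 1.648 + (1.321 − 1)/67.61 + (3.451 − 1)/51.17 = 1.701
NF = 10 log₁₀(1.701) = 2.31 dB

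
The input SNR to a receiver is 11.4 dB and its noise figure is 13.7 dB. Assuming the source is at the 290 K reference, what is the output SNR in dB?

−2.3 dB

By definition F = SNR_in/SNR_out, so in dB: SNR_out = SNR_in − NF
SNR_out = 11.4 − 13.7 = −2.3 dB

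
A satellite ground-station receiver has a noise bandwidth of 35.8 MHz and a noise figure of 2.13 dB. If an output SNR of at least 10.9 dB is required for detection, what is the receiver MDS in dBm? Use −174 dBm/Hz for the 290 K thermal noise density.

−85.4 dBm

Sensitivity = −174 + 10 log₁₀(B) + NF + SNR_min
= −174 + 75.54 + 2.13 + 10.9
= −85.43 dBm → −85.4 dBm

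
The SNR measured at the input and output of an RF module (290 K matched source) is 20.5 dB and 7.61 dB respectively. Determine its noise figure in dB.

12.89 dB

NF (dB) = SNR_in(dB) − SNR_out(dB) when the source is at T₀
NF = 20.5 − 7.61 = 12.89 dB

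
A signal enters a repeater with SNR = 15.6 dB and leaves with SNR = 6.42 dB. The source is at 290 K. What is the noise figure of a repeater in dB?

NF (dB) = SNR_in(dB) − SNR_out(dB) when the source is at T₀
NF = 15.6 − 6.42 = 9.18 dB

9.18 dB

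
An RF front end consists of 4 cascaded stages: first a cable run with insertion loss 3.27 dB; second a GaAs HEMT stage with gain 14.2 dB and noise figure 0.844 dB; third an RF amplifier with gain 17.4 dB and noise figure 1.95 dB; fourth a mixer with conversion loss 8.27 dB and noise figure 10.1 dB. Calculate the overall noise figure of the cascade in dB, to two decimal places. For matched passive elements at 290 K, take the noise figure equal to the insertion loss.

4.21 dB

Convert to linear (a loss of L dB is a gain of −L dB): F_i = 10^(NF_i/10), G_i = 10^(G_i,dB/10)
  Stage 1: F_1 = 10^(3.27/10) = 2.123, G_1 = 10^(−3.27/10) = 0.4710
  Stage 2: F_2 = 10^(0.844/10) = 1.215, G_2 = 10^(14.2/10) = 26.30
  Stage 3: F_3 = 10^(1.95/10) = 1.567, G_3 = 10^(17.4/10) = 54.95
  Stage 4: F_4 = 10^(10.1/10) = 10.23, G_4 = 10^(−8.27/10) = 0.1489
Friis cascade:
  F = 2.123 + (1.215 − 1)/0.4710 + (1.567 − 1)/12.39 + (10.23 − 1)/680.8 = 2.638
NF = 10 log₁₀(2.638) = 4.21 dB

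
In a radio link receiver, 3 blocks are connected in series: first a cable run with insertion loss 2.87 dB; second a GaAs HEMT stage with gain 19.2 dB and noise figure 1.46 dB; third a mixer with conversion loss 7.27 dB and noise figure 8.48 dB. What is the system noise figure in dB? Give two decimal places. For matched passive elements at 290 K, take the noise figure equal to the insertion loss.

Convert to linear (a loss of L dB is a gain of −L dB): F_i = 10^(NF_i/10), G_i = 10^(G_i,dB/10)
  Stage 1: F_1 = 10^(2.87/10) = 1.936, G_1 = 10^(−2.87/10) = 0.5164
  Stage 2: F_2 = 10^(1.46/10) = 1.400, G_2 = 10^(19.2/10) = 83.18
  Stage 3: F_3 = 10^(8.48/10) = 7.047, G_3 = 10^(−7.27/10) = 0.1875
Friis cascade:
  F = 1.936 + (1.400 − 1)/0.5164 + (7.047 − 1)/42.95 = 2.851
NF = 10 log₁₀(2.851) = 4.55 dB

4.55 dB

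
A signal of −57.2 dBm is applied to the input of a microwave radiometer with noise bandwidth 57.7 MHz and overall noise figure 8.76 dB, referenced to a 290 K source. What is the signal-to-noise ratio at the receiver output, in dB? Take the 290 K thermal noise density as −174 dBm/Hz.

Noise floor: N = −174 + 10 log₁₀(B) + NF
10 log₁₀(5.77×10⁷) = 77.61 dB
N = −174 + 77.61 + 8.76 = −87.63 dBm
SNR = P_sig − N = −57.2 − (−87.63) = 30.43 dB → 30.4 dB

30.4 dB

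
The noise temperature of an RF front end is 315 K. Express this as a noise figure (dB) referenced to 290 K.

3.19 dB

F = 1 + T_e/T₀ = 1 + 315/290 = 2.08621
NF = 10 log₁₀(2.08621) = 3.19 dB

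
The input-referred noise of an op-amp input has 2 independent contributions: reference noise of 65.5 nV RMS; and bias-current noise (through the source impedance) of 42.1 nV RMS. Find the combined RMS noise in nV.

77.9 nV

Uncorrelated sources add in power (mean-square): V_tot = √(ΣV_i²)
V_tot = √[(6.55×10⁻⁸)² + (4.21×10⁻⁸)²] = 7.79×10⁻⁸ V = 77.9 nV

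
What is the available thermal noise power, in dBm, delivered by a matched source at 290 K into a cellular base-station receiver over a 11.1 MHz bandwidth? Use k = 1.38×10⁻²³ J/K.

P_n = kTB = 1.38×10⁻²³ × 290 × 1.11×10⁷ = 4.44×10⁻¹⁴ W
In dBm: 10 log₁₀(4.44×10⁻¹⁴ / 10⁻³) = −103.5 dBm

−103.5 dBm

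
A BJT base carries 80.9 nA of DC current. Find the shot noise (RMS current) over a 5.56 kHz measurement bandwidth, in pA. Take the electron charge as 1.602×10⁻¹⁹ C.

12.0 pA

I_n = √(2qI·B)
2qI·B = 2 × 1.602×10⁻¹⁹ × 8.09×10⁻⁸ × 5.56×10³ = 1.44×10⁻²² A²
I_n = √(1.44×10⁻²²) = 1.20×10⁻¹¹ A = 12.0 pA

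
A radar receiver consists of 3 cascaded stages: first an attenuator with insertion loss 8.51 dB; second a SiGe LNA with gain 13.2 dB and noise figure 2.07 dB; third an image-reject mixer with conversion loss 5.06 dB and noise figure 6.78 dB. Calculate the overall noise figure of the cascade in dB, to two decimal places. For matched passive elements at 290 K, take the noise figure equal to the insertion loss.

Convert to linear (a loss of L dB is a gain of −L dB): F_i = 10^(NF_i/10), G_i = 10^(G_i,dB/10)
  Stage 1: F_1 = 10^(8.51/10) = 7.096, G_1 = 10^(−8.51/10) = 0.1409
  Stage 2: F_2 = 10^(2.07/10) = 1.611, G_2 = 10^(13.2/10) = 20.89
  Stage 3: F_3 = 10^(6.78/10) = 4.764, G_3 = 10^(−5.06/10) = 0.3119
Friis cascade:
  F = 7.096 + (1.611 − 1)/0.1409 + (4.764 − 1)/2.944 = 12.71
NF = 10 log₁₀(12.71) = 11.04 dB

11.04 dB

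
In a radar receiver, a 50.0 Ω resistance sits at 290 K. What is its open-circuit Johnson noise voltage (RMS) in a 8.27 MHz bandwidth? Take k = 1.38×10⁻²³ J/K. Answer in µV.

2.57 µV

V_n = √(4kTRB)
4kTRB = 4 × 1.38×10⁻²³ × 290 × 5.00×10¹ × 8.27×10⁶ = 6.62×10⁻¹² V²
V_n = √(6.62×10⁻¹²) = 2.57×10⁻⁶ V = 2.57 µV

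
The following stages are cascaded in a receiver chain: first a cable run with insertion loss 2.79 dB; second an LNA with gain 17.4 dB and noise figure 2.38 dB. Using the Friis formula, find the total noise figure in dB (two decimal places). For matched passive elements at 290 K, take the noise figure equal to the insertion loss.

Convert to linear (a loss of L dB is a gain of −L dB): F_i = 10^(NF_i/10), G_i = 10^(G_i,dB/10)
  Stage 1: F_1 = 10^(2.79/10) = 1.901, G_1 = 10^(−2.79/10) = 0.5260
  Stage 2: F_2 = 10^(2.38/10) = 1.730, G_2 = 10^(17.4/10) = 54.95
Friis cascade:
  F = 1.901 + (1.730 − 1)/0.5260 = 3.289
NF = 10 log₁₀(3.289) = 5.17 dB

5.17 dB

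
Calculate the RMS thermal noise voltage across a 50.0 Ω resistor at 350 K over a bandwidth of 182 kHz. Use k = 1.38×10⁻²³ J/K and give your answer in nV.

419 nV

V_n = √(4kTRB)
4kTRB = 4 × 1.38×10⁻²³ × 350 × 5.00×10¹ × 1.82×10⁵ = 1.76×10⁻¹³ V²
V_n = √(1.76×10⁻¹³) = 4.19×10⁻⁷ V = 419 nV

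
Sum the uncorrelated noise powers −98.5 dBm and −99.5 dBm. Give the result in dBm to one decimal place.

−96.0 dBm

Convert to linear, add, convert back:
P₁ = 1.41×10⁻¹³ W, P₂ = 1.12×10⁻¹³ W
P_tot = 2.53×10⁻¹³ W → 10 log₁₀(P_tot / 10⁻³) = −96.0 dBm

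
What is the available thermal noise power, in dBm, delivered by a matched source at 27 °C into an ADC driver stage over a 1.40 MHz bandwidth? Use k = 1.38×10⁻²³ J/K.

T = 27 °C + 273.15 = 300.15 K
P_n = kTB = 1.38×10⁻²³ × 300.15 × 1.40×10⁶ = 5.80×10⁻¹⁵ W
In dBm: 10 log₁₀(5.80×10⁻¹⁵ / 10⁻³) = −112.4 dBm

−112.4 dBm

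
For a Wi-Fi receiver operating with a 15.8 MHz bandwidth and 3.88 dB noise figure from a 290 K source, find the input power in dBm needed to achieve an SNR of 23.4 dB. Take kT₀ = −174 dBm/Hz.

−74.7 dBm

Sensitivity = −174 + 10 log₁₀(B) + NF + SNR_min
= −174 + 71.99 + 3.88 + 23.4
= −74.73 dBm → −74.7 dBm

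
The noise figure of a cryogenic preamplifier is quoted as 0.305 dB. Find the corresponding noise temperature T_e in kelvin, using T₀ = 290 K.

F = 10^(0.305/10) = 1.07275
T_e = (F − 1)·T₀ = (1.07275 − 1) × 290 = 21.1 K

21.1 K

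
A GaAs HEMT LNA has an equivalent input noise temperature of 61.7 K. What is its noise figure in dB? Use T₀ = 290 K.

0.838 dB

F = 1 + T_e/T₀ = 1 + 61.7/290 = 1.21276
NF = 10 log₁₀(1.21276) = 0.838 dB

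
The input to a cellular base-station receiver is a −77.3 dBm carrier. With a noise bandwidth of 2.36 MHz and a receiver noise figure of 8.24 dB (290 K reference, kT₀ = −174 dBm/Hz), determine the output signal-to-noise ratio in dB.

24.7 dB

Noise floor: N = −174 + 10 log₁₀(B) + NF
10 log₁₀(2.36×10⁶) = 63.73 dB
N = −174 + 63.73 + 8.24 = −102.03 dBm
SNR = P_sig − N = −77.3 − (−102.03) = 24.73 dB → 24.7 dB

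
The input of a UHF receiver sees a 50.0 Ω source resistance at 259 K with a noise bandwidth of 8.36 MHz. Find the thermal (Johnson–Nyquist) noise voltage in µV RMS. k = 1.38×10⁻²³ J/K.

2.44 µV

V_n = √(4kTRB)
4kTRB = 4 × 1.38×10⁻²³ × 259 × 5.00×10¹ × 8.36×10⁶ = 5.98×10⁻¹² V²
V_n = √(5.98×10⁻¹²) = 2.44×10⁻⁶ V = 2.44 µV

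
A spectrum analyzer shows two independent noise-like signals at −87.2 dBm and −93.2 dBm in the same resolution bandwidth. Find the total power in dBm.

−86.2 dBm

Convert to linear, add, convert back:
P₁ = 1.91×10⁻¹² W, P₂ = 4.79×10⁻¹³ W
P_tot = 2.38×10⁻¹² W → 10 log₁₀(P_tot / 10⁻³) = −86.2 dBm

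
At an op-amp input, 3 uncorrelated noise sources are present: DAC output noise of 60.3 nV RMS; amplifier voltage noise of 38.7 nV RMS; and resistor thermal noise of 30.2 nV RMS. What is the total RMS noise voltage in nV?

77.8 nV

Uncorrelated sources add in power (mean-square): V_tot = √(ΣV_i²)
V_tot = √[(6.03×10⁻⁸)² + (3.87×10⁻⁸)² + (3.02×10⁻⁸)²] = 7.78×10⁻⁸ V = 77.8 nV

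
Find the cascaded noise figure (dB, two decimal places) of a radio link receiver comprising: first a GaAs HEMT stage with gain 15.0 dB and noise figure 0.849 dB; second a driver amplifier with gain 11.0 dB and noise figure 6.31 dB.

Convert to linear (a loss of L dB is a gain of −L dB): F_i = 10^(NF_i/10), G_i = 10^(G_i,dB/10)
  Stage 1: F_1 = 10^(0.849/10) = 1.216, G_1 = 10^(15.0/10) = 31.62
  Stage 2: F_2 = 10^(6.31/10) = 4.276, G_2 = 10^(11.0/10) = 12.59
Friis cascade:
  F = 1.216 + (4.276 − 1)/31.62 = 1.319
NF = 10 log₁₀(1.319) = 1.20 dB

1.20 dB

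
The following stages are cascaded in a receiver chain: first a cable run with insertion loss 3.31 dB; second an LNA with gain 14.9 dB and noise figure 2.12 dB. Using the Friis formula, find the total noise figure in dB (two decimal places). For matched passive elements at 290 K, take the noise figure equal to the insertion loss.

5.43 dB

Convert to linear (a loss of L dB is a gain of −L dB): F_i = 10^(NF_i/10), G_i = 10^(G_i,dB/10)
  Stage 1: F_1 = 10^(3.31/10) = 2.143, G_1 = 10^(−3.31/10) = 0.4667
  Stage 2: F_2 = 10^(2.12/10) = 1.629, G_2 = 10^(14.9/10) = 30.90
Friis cascade:
  F = 2.143 + (1.629 − 1)/0.4667 = 3.491
NF = 10 log₁₀(3.491) = 5.43 dB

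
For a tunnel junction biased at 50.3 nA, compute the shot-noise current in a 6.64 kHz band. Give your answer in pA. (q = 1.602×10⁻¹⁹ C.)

I_n = √(2qI·B)
2qI·B = 2 × 1.602×10⁻¹⁹ × 5.03×10⁻⁸ × 6.64×10³ = 1.07×10⁻²² A²
I_n = √(1.07×10⁻²²) = 1.03×10⁻¹¹ A = 10.3 pA

10.3 pA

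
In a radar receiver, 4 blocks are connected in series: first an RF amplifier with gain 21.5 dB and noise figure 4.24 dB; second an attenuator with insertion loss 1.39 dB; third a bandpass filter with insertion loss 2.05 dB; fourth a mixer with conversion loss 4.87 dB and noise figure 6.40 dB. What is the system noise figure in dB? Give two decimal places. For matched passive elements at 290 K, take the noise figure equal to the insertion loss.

Convert to linear (a loss of L dB is a gain of −L dB): F_i = 10^(NF_i/10), G_i = 10^(G_i,dB/10)
  Stage 1: F_1 = 10^(4.24/10) = 2.655, G_1 = 10^(21.5/10) = 141.3
  Stage 2: F_2 = 10^(1.39/10) = 1.377, G_2 = 10^(−1.39/10) = 0.7261
  Stage 3: F_3 = 10^(2.05/10) = 1.603, G_3 = 10^(−2.05/10) = 0.6237
  Stage 4: F_4 = 10^(6.40/10) = 4.365, G_4 = 10^(−4.87/10) = 0.3258
Friis cascade:
  F = 2.655 + (1.377 − 1)/141.3 + (1.603 − 1)/102.6 + (4.365 − 1)/63.97 = 2.716
NF = 10 log₁₀(2.716) = 4.34 dB

4.34 dB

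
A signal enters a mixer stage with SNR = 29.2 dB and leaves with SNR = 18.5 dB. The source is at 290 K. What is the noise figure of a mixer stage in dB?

10.7 dB

NF (dB) = SNR_in(dB) − SNR_out(dB) when the source is at T₀
NF = 29.2 − 18.5 = 10.7 dB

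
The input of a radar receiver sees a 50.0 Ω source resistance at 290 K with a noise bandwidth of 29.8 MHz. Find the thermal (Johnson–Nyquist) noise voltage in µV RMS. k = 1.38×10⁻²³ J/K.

V_n = √(4kTRB)
4kTRB = 4 × 1.38×10⁻²³ × 290 × 5.00×10¹ × 2.98×10⁷ = 2.39×10⁻¹¹ V²
V_n = √(2.39×10⁻¹¹) = 4.88×10⁻⁶ V = 4.88 µV

4.88 µV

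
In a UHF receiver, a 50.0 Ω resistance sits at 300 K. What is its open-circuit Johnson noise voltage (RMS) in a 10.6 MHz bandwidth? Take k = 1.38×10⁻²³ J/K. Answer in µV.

2.96 µV

V_n = √(4kTRB)
4kTRB = 4 × 1.38×10⁻²³ × 300 × 5.00×10¹ × 1.06×10⁷ = 8.78×10⁻¹² V²
V_n = √(8.78×10⁻¹²) = 2.96×10⁻⁶ V = 2.96 µV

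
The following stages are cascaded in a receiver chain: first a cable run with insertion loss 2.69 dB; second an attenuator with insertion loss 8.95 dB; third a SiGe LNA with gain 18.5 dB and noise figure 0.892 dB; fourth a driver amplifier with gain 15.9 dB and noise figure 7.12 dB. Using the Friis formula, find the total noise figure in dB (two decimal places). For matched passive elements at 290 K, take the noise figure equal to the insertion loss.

12.73 dB

Convert to linear (a loss of L dB is a gain of −L dB): F_i = 10^(NF_i/10), G_i = 10^(G_i,dB/10)
  Stage 1: F_1 = 10^(2.69/10) = 1.858, G_1 = 10^(−2.69/10) = 0.5383
  Stage 2: F_2 = 10^(8.95/10) = 7.852, G_2 = 10^(−8.95/10) = 0.1274
  Stage 3: F_3 = 10^(0.892/10) = 1.228, G_3 = 10^(18.5/10) = 70.79
  Stage 4: F_4 = 10^(7.12/10) = 5.152, G_4 = 10^(15.9/10) = 38.90
Friis cascade:
  F = 1.858 + (7.852 − 1)/0.5383 + (1.228 − 1)/0.06855 + (5.152 − 1)/4.853 = 18.77
NF = 10 log₁₀(18.77) = 12.73 dB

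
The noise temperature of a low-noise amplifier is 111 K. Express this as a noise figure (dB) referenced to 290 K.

1.41 dB

F = 1 + T_e/T₀ = 1 + 111/290 = 1.38276
NF = 10 log₁₀(1.38276) = 1.41 dB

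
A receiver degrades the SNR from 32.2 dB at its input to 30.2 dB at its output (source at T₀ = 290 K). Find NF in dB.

2.0 dB

NF (dB) = SNR_in(dB) − SNR_out(dB) when the source is at T₀
NF = 32.2 − 30.2 = 2.0 dB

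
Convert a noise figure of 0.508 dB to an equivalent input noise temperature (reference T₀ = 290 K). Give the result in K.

36.0 K

F = 10^(0.508/10) = 1.12409
T_e = (F − 1)·T₀ = (1.12409 − 1) × 290 = 36.0 K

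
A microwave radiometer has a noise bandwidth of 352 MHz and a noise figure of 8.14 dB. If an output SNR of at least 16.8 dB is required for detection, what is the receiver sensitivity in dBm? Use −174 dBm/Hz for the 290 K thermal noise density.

−63.6 dBm

Sensitivity = −174 + 10 log₁₀(B) + NF + SNR_min
= −174 + 85.47 + 8.14 + 16.8
= −63.59 dBm → −63.6 dBm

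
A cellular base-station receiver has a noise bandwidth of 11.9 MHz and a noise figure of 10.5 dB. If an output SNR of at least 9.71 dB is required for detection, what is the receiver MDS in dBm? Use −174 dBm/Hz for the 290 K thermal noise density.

−83.0 dBm

Sensitivity = −174 + 10 log₁₀(B) + NF + SNR_min
= −174 + 70.76 + 10.5 + 9.71
= −83.03 dBm → −83.0 dBm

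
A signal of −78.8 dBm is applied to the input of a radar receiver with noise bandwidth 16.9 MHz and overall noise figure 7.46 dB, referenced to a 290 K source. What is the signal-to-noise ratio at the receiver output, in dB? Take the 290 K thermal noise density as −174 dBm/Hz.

Noise floor: N = −174 + 10 log₁₀(B) + NF
10 log₁₀(1.69×10⁷) = 72.28 dB
N = −174 + 72.28 + 7.46 = −94.26 dBm
SNR = P_sig − N = −78.8 − (−94.26) = 15.46 dB → 15.5 dB

15.5 dB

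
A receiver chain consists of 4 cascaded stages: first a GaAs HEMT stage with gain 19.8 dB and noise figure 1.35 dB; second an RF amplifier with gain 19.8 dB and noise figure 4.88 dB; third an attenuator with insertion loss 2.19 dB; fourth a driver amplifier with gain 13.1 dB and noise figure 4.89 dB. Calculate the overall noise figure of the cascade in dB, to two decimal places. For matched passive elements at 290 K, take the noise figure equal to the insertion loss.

1.42 dB

Convert to linear (a loss of L dB is a gain of −L dB): F_i = 10^(NF_i/10), G_i = 10^(G_i,dB/10)
  Stage 1: F_1 = 10^(1.35/10) = 1.365, G_1 = 10^(19.8/10) = 95.50
  Stage 2: F_2 = 10^(4.88/10) = 3.076, G_2 = 10^(19.8/10) = 95.50
  Stage 3: F_3 = 10^(2.19/10) = 1.656, G_3 = 10^(−2.19/10) = 0.6039
  Stage 4: F_4 = 10^(4.89/10) = 3.083, G_4 = 10^(13.1/10) = 20.42
Friis cascade:
  F = 1.365 + (3.076 − 1)/95.50 + (1.656 − 1)/9120 + (3.083 − 1)/5508 = 1.387
NF = 10 log₁₀(1.387) = 1.42 dB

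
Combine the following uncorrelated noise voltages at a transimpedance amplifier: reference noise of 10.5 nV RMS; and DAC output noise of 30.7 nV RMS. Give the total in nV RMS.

Uncorrelated sources add in power (mean-square): V_tot = √(ΣV_i²)
V_tot = √[(1.05×10⁻⁸)² + (3.07×10⁻⁸)²] = 3.24×10⁻⁸ V = 32.4 nV

32.4 nV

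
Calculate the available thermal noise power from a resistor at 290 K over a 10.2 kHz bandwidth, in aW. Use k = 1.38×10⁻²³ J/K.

40.8 aW

P_n = kTB = 1.38×10⁻²³ × 290 × 1.02×10⁴ = 4.08×10⁻¹⁷ W = 40.8 aW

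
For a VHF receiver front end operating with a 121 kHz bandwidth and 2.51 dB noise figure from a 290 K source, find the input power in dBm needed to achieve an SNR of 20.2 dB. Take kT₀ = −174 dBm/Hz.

Sensitivity = −174 + 10 log₁₀(B) + NF + SNR_min
= −174 + 50.83 + 2.51 + 20.2
= −100.46 dBm → −100.5 dBm

−100.5 dBm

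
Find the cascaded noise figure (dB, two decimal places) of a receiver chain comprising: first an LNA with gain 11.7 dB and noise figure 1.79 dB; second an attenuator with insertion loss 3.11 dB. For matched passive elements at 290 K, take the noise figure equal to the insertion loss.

1.99 dB

Convert to linear (a loss of L dB is a gain of −L dB): F_i = 10^(NF_i/10), G_i = 10^(G_i,dB/10)
  Stage 1: F_1 = 10^(1.79/10) = 1.510, G_1 = 10^(11.7/10) = 14.79
  Stage 2: F_2 = 10^(3.11/10) = 2.046, G_2 = 10^(−3.11/10) = 0.4887
Friis cascade:
  F = 1.510 + (2.046 − 1)/14.79 = 1.581
NF = 10 log₁₀(1.581) = 1.99 dB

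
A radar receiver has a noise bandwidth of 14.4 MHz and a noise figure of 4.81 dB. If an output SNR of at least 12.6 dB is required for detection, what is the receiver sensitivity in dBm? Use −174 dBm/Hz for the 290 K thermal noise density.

Sensitivity = −174 + 10 log₁₀(B) + NF + SNR_min
= −174 + 71.58 + 4.81 + 12.6
= −85.01 dBm → −85.0 dBm

−85.0 dBm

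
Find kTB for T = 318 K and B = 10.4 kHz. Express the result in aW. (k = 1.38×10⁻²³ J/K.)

P_n = kTB = 1.38×10⁻²³ × 318 × 1.04×10⁴ = 4.56×10⁻¹⁷ W = 45.6 aW

45.6 aW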